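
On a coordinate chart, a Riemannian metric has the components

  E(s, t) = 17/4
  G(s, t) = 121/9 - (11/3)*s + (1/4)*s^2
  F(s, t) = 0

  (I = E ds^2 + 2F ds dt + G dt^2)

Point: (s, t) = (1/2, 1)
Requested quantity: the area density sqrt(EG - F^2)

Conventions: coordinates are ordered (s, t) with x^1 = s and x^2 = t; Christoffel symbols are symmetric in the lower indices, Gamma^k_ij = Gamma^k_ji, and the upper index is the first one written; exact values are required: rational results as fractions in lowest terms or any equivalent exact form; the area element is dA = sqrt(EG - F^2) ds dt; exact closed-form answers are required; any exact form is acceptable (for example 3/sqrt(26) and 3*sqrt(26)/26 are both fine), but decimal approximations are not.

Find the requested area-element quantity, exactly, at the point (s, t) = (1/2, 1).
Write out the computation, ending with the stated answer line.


E = 17/4, F = 0, G = 1681/144; EG - F^2 = 28577/576

Answer: sqrt(EG - F^2) = 41*sqrt(17)/24


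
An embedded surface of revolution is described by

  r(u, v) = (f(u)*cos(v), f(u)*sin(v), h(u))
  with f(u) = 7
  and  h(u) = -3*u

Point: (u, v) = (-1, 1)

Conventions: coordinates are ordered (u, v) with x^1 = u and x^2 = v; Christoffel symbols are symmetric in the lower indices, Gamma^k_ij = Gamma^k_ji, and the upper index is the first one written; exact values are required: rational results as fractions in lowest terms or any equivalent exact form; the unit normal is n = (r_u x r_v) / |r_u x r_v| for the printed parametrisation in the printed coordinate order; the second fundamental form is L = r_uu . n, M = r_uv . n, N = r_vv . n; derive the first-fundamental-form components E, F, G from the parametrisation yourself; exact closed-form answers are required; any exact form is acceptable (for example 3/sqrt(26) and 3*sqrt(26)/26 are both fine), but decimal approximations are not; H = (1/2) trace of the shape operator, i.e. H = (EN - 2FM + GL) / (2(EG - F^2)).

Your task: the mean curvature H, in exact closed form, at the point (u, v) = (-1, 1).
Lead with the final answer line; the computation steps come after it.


Answer: H = -1/14

f = 7, f' = 0, f'' = 0, h' = -3, h'' = 0
E = 9, F = 0, G = 49; answer radicand W^2 = 9
unnormalised second-form numerators: l = 0, m = 0, n = -21; L = l/sqrt(9), and similarly M = m/sqrt(W^2), N = n/sqrt(W^2)
H = (E*n - 2*F*m + G*l) / (2*(EG - F^2)*sqrt(W^2)); E*n - 2*F*m + G*l = -189, EG - F^2 = 441, so H = (-3/14)/sqrt(9)


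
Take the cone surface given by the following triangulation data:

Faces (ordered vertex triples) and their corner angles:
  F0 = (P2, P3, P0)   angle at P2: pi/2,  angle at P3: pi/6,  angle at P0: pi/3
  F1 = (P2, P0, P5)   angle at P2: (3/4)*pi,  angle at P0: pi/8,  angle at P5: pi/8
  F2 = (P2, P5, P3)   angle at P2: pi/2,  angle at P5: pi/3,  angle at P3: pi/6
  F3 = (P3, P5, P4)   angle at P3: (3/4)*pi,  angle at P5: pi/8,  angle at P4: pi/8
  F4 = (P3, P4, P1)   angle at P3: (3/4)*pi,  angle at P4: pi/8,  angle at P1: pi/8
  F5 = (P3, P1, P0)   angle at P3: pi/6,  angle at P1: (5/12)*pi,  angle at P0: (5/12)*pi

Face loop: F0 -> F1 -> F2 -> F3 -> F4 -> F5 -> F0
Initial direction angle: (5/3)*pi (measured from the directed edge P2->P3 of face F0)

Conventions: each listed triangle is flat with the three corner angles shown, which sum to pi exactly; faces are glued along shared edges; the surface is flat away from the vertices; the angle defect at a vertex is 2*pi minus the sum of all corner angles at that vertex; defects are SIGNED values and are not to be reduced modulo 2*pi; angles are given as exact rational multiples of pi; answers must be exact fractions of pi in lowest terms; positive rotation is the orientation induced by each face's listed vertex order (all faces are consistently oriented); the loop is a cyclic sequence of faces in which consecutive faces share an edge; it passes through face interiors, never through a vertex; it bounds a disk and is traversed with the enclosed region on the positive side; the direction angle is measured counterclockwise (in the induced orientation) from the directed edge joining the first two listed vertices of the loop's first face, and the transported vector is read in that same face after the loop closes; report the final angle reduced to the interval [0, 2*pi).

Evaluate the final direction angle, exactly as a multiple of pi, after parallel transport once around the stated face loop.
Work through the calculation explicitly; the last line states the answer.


enclosed vertex P2: corner angles sum to (7/4)*pi, defect = 2*pi - (7/4)*pi = pi/4
enclosed vertex P3: corner angles sum to 2*pi, defect = 2*pi - 2*pi = 0
adding the enclosed defects to the starting angle (mod 2*pi, induced orientation) gives the holonomy
final angle = (5/3)*pi + pi/4 = (23/12)*pi (mod 2*pi)

Answer: final direction angle = (23/12)*pi


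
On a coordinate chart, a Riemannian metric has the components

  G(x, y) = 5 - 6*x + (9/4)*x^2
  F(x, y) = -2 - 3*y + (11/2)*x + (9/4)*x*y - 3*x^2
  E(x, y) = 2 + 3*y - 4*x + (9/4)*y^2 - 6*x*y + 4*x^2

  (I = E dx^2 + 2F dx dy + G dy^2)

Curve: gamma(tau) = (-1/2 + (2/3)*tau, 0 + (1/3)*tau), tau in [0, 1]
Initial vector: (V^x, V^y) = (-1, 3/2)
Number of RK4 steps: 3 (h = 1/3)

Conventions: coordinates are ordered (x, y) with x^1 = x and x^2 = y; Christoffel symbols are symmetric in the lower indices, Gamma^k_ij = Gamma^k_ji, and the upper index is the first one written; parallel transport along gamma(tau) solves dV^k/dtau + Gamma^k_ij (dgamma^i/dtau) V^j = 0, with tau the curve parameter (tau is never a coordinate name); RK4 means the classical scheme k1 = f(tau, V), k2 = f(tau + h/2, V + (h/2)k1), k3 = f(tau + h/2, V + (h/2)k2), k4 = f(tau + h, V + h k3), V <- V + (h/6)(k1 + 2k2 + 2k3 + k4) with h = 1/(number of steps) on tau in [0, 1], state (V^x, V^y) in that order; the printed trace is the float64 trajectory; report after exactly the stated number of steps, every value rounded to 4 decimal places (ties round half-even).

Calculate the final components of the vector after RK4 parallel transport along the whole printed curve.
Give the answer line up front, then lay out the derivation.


Answer: V^x = -1.5372, V^y = 2.2702

gamma'(tau) = (2/3, 1/3); f(tau, V)^k = -Gamma^k_ij(gamma(tau)) gamma'^i(tau) V^j; h = 1/3; intermediate values shown to 6 dp
curve data and Christoffel symbols at the stage parameters:
  tau = 0.000000: gamma = (-0.500000, 0.000000), gamma' = (0.666667, 0.333333); Gamma_xxx = -0.318408, Gamma_xxy = 0.238806, Gamma_xyy = 0.000000, Gamma_yxx = 0.437811, Gamma_yxy = -0.328358, Gamma_yyy = 0.000000
  tau = 0.166667: gamma = (-0.388889, 0.055556), gamma' = (0.666667, 0.333333); Gamma_xxx = -0.334211, Gamma_xxy = 0.250658, Gamma_xyy = 0.000000, Gamma_yxx = 0.463905, Gamma_yxy = -0.347929, Gamma_yyy = 0.000000
  tau = 0.333333: gamma = (-0.277778, 0.111111), gamma' = (0.666667, 0.333333); Gamma_xxx = -0.351247, Gamma_xxy = 0.263435, Gamma_xyy = 0.000000, Gamma_yxx = 0.492879, Gamma_yxy = -0.369659, Gamma_yyy = 0.000000
  tau = 0.500000: gamma = (-0.166667, 0.166667), gamma' = (0.666667, 0.333333); Gamma_xxx = -0.369530, Gamma_xxy = 0.277147, Gamma_xyy = 0.000000, Gamma_yxx = 0.525122, Gamma_yxy = -0.393841, Gamma_yyy = 0.000000
  tau = 0.666667: gamma = (-0.055556, 0.222222), gamma' = (0.666667, 0.333333); Gamma_xxx = -0.388987, Gamma_xxy = 0.291740, Gamma_xyy = 0.000000, Gamma_yxx = 0.561039, Gamma_yxy = -0.420779, Gamma_yyy = 0.000000
  tau = 0.833333: gamma = (0.055556, 0.277778), gamma' = (0.666667, 0.333333); Gamma_xxx = -0.409388, Gamma_xxy = 0.307041, Gamma_xyy = 0.000000, Gamma_yxx = 0.601016, Gamma_yxy = -0.450762, Gamma_yyy = 0.000000
  tau = 1.000000: gamma = (0.166667, 0.333333), gamma' = (0.666667, 0.333333); Gamma_xxx = -0.430218, Gamma_xxy = 0.322663, Gamma_xyy = 0.000000, Gamma_yxx = 0.645327, Gamma_yxy = -0.483995, Gamma_yyy = 0.000000
step 0: V^x = -1.0000, V^y = 1.5000
step 1: k1 = (-0.371476, 0.510779), k2 = (-0.412760, 0.572936), k3 = (-0.415449, 0.576668), k4 = (-0.463815, 0.650837); V <- V + (h/6)(k1 + 2k2 + 2k3 + k4): V^x = -1.1384, V^y = 1.6923
step 2: k1 = (-0.463815, 0.650837), k2 = (-0.519901, 0.738807), k3 = (-0.524049, 0.744701), k4 = (-0.590241, 0.851310); V <- V + (h/6)(k1 + 2k2 + 2k3 + k4): V^x = -1.3130, V^y = 1.9406
step 3: k1 = (-0.590231, 0.851294), k2 = (-0.667008, 0.979225), k3 = (-0.673556, 0.988837), k4 = (-0.763941, 1.145912); V <- V + (h/6)(k1 + 2k2 + 2k3 + k4): V^x = -1.5372, V^y = 2.2702


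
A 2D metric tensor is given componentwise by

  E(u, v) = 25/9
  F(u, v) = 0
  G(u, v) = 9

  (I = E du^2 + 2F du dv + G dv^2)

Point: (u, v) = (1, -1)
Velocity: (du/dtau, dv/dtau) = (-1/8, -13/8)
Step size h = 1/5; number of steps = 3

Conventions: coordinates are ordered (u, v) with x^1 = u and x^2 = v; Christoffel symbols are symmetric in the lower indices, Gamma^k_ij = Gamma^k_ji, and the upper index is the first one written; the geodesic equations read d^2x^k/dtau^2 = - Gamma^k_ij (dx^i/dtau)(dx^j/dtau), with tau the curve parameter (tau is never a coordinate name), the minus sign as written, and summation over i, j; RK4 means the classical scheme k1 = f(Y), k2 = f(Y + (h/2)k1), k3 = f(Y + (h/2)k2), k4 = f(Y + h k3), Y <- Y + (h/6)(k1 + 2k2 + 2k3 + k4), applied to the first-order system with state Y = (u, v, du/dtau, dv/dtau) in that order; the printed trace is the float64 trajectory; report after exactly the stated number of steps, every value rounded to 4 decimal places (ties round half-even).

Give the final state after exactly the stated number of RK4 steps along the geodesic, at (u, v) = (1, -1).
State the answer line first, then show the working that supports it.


Answer: u = 0.9250, v = -1.9750, du/dtau = -0.1250, dv/dtau = -1.6250

f(Y) = (du/dtau, dv/dtau, -Gamma^u_ij Y'^i Y'^j, -Gamma^v_ij Y'^i Y'^j) with the Gammas evaluated at the stage position; h = 0.200000; intermediate values shown to 6 dp
step 0: u = 1.0000, v = -1.0000, du/dtau = -0.1250, dv/dtau = -1.6250
step 1:
  k1: at (u, v) = (1.000000, -1.000000), (du/dtau, dv/dtau) = (-0.125000, -1.625000); Gamma_uuu = 0.000000, Gamma_uuv = 0.000000, Gamma_uvv = 0.000000, Gamma_vuu = 0.000000, Gamma_vuv = 0.000000, Gamma_vvv = 0.000000; k1 = (-0.125000, -1.625000, 0.000000, 0.000000)
  k2: at (u, v) = (0.987500, -1.162500), (du/dtau, dv/dtau) = (-0.125000, -1.625000); Gamma_uuu = 0.000000, Gamma_uuv = 0.000000, Gamma_uvv = 0.000000, Gamma_vuu = 0.000000, Gamma_vuv = 0.000000, Gamma_vvv = 0.000000; k2 = (-0.125000, -1.625000, 0.000000, 0.000000)
  k3: at (u, v) = (0.987500, -1.162500), (du/dtau, dv/dtau) = (-0.125000, -1.625000); Gamma_uuu = 0.000000, Gamma_uuv = 0.000000, Gamma_uvv = 0.000000, Gamma_vuu = 0.000000, Gamma_vuv = 0.000000, Gamma_vvv = 0.000000; k3 = (-0.125000, -1.625000, 0.000000, 0.000000)
  k4: at (u, v) = (0.975000, -1.325000), (du/dtau, dv/dtau) = (-0.125000, -1.625000); Gamma_uuu = 0.000000, Gamma_uuv = 0.000000, Gamma_uvv = 0.000000, Gamma_vuu = 0.000000, Gamma_vuv = 0.000000, Gamma_vvv = 0.000000; k4 = (-0.125000, -1.625000, 0.000000, 0.000000)
  Y <- Y + (h/6)(k1 + 2k2 + 2k3 + k4): u = 0.9750, v = -1.3250, du/dtau = -0.1250, dv/dtau = -1.6250
step 2:
  k1: at (u, v) = (0.975000, -1.325000), (du/dtau, dv/dtau) = (-0.125000, -1.625000); Gamma_uuu = 0.000000, Gamma_uuv = 0.000000, Gamma_uvv = 0.000000, Gamma_vuu = 0.000000, Gamma_vuv = 0.000000, Gamma_vvv = 0.000000; k1 = (-0.125000, -1.625000, 0.000000, 0.000000)
  k2: at (u, v) = (0.962500, -1.487500), (du/dtau, dv/dtau) = (-0.125000, -1.625000); Gamma_uuu = 0.000000, Gamma_uuv = 0.000000, Gamma_uvv = 0.000000, Gamma_vuu = 0.000000, Gamma_vuv = 0.000000, Gamma_vvv = 0.000000; k2 = (-0.125000, -1.625000, 0.000000, 0.000000)
  k3: at (u, v) = (0.962500, -1.487500), (du/dtau, dv/dtau) = (-0.125000, -1.625000); Gamma_uuu = 0.000000, Gamma_uuv = 0.000000, Gamma_uvv = 0.000000, Gamma_vuu = 0.000000, Gamma_vuv = 0.000000, Gamma_vvv = 0.000000; k3 = (-0.125000, -1.625000, 0.000000, 0.000000)
  k4: at (u, v) = (0.950000, -1.650000), (du/dtau, dv/dtau) = (-0.125000, -1.625000); Gamma_uuu = 0.000000, Gamma_uuv = 0.000000, Gamma_uvv = 0.000000, Gamma_vuu = 0.000000, Gamma_vuv = 0.000000, Gamma_vvv = 0.000000; k4 = (-0.125000, -1.625000, 0.000000, 0.000000)
  Y <- Y + (h/6)(k1 + 2k2 + 2k3 + k4): u = 0.9500, v = -1.6500, du/dtau = -0.1250, dv/dtau = -1.6250
step 3:
  k1: at (u, v) = (0.950000, -1.650000), (du/dtau, dv/dtau) = (-0.125000, -1.625000); Gamma_uuu = 0.000000, Gamma_uuv = 0.000000, Gamma_uvv = 0.000000, Gamma_vuu = 0.000000, Gamma_vuv = 0.000000, Gamma_vvv = 0.000000; k1 = (-0.125000, -1.625000, 0.000000, 0.000000)
  k2: at (u, v) = (0.937500, -1.812500), (du/dtau, dv/dtau) = (-0.125000, -1.625000); Gamma_uuu = 0.000000, Gamma_uuv = 0.000000, Gamma_uvv = 0.000000, Gamma_vuu = 0.000000, Gamma_vuv = 0.000000, Gamma_vvv = 0.000000; k2 = (-0.125000, -1.625000, 0.000000, 0.000000)
  k3: at (u, v) = (0.937500, -1.812500), (du/dtau, dv/dtau) = (-0.125000, -1.625000); Gamma_uuu = 0.000000, Gamma_uuv = 0.000000, Gamma_uvv = 0.000000, Gamma_vuu = 0.000000, Gamma_vuv = 0.000000, Gamma_vvv = 0.000000; k3 = (-0.125000, -1.625000, 0.000000, 0.000000)
  k4: at (u, v) = (0.925000, -1.975000), (du/dtau, dv/dtau) = (-0.125000, -1.625000); Gamma_uuu = 0.000000, Gamma_uuv = 0.000000, Gamma_uvv = 0.000000, Gamma_vuu = 0.000000, Gamma_vuv = 0.000000, Gamma_vvv = 0.000000; k4 = (-0.125000, -1.625000, 0.000000, 0.000000)
  Y <- Y + (h/6)(k1 + 2k2 + 2k3 + k4): u = 0.9250, v = -1.9750, du/dtau = -0.1250, dv/dtau = -1.6250


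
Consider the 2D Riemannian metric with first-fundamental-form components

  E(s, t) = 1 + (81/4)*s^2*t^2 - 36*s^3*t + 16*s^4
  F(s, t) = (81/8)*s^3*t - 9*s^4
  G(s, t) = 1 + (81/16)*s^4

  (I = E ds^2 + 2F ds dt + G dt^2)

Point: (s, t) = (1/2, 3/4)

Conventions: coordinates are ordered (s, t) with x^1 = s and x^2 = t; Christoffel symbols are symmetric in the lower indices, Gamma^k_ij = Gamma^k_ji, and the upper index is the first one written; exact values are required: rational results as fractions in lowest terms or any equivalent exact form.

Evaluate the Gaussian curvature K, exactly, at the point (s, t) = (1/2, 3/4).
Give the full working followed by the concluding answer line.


E = 377/256, F = 99/256, G = 337/256, EG - F^2 = 229/128 at the point
E_s = -55/64, E_t = 99/32, F_s = 153/128, F_t = 81/64, G_s = 81/32, G_t = 0
E_tt = 81/8, F_st = 243/32, G_ss = 243/16
K follows from Brioschi's formula, (det M1 - det M2)/(EG - F^2)^2.
M1 = [[-E_tt/2 + F_st - G_ss/2, E_s/2, F_s - E_t/2], [F_t - G_s/2, E, F], [G_t/2, F, G]] = [[-81/16, -55/128, -45/128], [0, 377/256, 99/256], [0, 99/256, 337/256]]; det M1 = -18549/2048
M2 = [[0, E_t/2, G_s/2], [E_t/2, E, F], [G_s/2, F, G]] = [[0, 99/64, 81/64], [99/64, 377/256, 99/256], [81/64, 99/256, 337/256]]; det M2 = -8181/2048
det M1 - det M2 = -81/16; K = -81/16 / (229/128)^2 = -82944/52441

Answer: K = -82944/52441


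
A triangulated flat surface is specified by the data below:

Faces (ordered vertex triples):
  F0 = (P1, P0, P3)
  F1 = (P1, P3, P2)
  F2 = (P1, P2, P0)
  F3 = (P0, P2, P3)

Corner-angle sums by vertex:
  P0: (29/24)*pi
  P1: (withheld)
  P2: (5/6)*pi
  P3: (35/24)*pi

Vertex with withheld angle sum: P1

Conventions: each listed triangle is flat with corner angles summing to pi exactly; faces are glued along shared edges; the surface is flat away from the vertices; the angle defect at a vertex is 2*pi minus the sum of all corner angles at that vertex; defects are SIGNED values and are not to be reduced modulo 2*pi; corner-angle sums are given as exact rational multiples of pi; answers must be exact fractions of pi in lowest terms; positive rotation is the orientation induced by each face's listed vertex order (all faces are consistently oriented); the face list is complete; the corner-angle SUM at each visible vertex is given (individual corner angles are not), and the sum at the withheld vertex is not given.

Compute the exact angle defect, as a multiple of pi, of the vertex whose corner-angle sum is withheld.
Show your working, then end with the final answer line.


V = 4, E = 6, F = 4; chi = V - E + F = 2
Gauss-Bonnet: total defect = 2*pi*chi = 4*pi; visible defects sum to (5/2)*pi

Answer: defect(P1) = (3/2)*pi


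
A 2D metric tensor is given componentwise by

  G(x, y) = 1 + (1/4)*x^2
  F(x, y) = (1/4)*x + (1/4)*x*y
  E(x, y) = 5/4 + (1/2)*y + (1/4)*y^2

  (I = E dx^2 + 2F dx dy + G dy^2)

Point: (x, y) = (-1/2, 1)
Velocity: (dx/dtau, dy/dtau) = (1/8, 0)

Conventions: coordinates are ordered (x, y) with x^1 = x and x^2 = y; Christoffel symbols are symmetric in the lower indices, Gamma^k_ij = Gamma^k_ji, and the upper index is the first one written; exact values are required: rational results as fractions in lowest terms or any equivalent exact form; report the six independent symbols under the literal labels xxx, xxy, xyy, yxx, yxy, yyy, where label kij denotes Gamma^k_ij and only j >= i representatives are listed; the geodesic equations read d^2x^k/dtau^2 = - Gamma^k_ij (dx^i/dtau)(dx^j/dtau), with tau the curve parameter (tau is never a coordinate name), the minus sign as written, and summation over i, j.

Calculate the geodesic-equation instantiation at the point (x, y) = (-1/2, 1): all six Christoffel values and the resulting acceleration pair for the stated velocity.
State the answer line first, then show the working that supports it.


Answer: Gamma_xxx = 0, Gamma_xxy = 8/33, Gamma_xyy = 0, Gamma_yxx = 0, Gamma_yxy = -2/33, Gamma_yyy = 0; accelerations (d^2x/dtau^2, d^2y/dtau^2) = (0, 0)

E = 2, F = -1/4, G = 17/16 at the point
E_x = 0, E_y = 1, F_x = 1/2, F_y = -1/8, G_x = -1/4, G_y = 0
EG - F^2 = 33/16;  g^inv = (16/33) * [[17/16, 1/4], [1/4, 2]]
first-kind symbols [ij,l] = (1/2)(d_i g_jl + d_j g_il - d_l g_ij): [xx,x] = E_x/2 = 0, [xx,y] = F_x - E_y/2 = 0, [xy,x] = E_y/2 = 1/2, [xy,y] = G_x/2 = -1/8, [yy,x] = F_y - G_x/2 = 0, [yy,y] = G_y/2 = 0
Gamma^x_ij = (G*[ij,x] - F*[ij,y])/(EG - F^2), Gamma^y_ij = (E*[ij,y] - F*[ij,x])/(EG - F^2)
Gamma_xxx = 0, Gamma_xxy = 8/33, Gamma_xyy = 0, Gamma_yxx = 0, Gamma_yxy = -2/33, Gamma_yyy = 0
d^2x/dtau^2 = -(Gamma_xxx*(1/8)^2 + 2*Gamma_xxy*(1/8)*(0) + Gamma_xyy*(0)^2) = 0
d^2y/dtau^2 = -(Gamma_yxx*(1/8)^2 + 2*Gamma_yxy*(1/8)*(0) + Gamma_yyy*(0)^2) = 0


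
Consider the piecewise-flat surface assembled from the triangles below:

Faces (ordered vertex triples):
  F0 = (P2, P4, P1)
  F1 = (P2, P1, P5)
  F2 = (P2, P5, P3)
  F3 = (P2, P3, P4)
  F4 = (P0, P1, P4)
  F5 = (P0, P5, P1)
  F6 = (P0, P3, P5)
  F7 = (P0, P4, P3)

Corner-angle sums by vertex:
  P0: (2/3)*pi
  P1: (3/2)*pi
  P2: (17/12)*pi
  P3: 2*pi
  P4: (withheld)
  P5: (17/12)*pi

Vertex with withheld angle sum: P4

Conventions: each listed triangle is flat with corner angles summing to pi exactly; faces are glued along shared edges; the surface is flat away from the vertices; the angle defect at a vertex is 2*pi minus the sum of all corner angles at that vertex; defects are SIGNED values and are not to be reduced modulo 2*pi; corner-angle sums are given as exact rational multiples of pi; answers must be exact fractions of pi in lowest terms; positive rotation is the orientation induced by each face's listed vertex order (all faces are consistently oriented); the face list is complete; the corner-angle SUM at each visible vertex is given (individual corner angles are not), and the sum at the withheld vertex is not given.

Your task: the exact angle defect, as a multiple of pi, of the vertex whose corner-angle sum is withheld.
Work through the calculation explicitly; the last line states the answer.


V = 6, E = 12, F = 8; chi = V - E + F = 2
Gauss-Bonnet: total defect = 2*pi*chi = 4*pi; visible defects sum to 3*pi

Answer: defect(P4) = pi


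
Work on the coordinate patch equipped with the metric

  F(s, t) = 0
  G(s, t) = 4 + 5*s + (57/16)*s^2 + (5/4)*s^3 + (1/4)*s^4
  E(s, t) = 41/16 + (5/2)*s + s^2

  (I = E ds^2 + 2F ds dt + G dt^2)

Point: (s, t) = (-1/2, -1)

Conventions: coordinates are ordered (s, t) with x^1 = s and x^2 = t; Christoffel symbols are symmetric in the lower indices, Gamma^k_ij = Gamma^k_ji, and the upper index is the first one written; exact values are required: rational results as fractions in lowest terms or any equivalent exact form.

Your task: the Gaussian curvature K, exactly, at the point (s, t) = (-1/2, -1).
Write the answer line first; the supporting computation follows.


Answer: K = -512/1875

E = 25/16, F = 0, G = 9/4, EG - F^2 = 225/64 at the point
E_s = 3/2, E_t = 0, F_s = 0, F_t = 0, G_s = 9/4, G_t = 0
E_tt = 0, F_st = 0, G_ss = 33/8
Brioschi: K = (det M1 - det M2) / (EG - F^2)^2 with the standard first/second-derivative matrices M1, M2.
M1 = [[-E_tt/2 + F_st - G_ss/2, E_s/2, F_s - E_t/2], [F_t - G_s/2, E, F], [G_t/2, F, G]] = [[-33/16, 3/4, 0], [-9/8, 25/16, 0], [0, 0, 9/4]]; det M1 = -5481/1024
M2 = [[0, E_t/2, G_s/2], [E_t/2, E, F], [G_s/2, F, G]] = [[0, 0, 9/8], [0, 25/16, 0], [9/8, 0, 9/4]]; det M2 = -2025/1024
det M1 - det M2 = -27/8; K = -27/8 / (225/64)^2 = -512/1875


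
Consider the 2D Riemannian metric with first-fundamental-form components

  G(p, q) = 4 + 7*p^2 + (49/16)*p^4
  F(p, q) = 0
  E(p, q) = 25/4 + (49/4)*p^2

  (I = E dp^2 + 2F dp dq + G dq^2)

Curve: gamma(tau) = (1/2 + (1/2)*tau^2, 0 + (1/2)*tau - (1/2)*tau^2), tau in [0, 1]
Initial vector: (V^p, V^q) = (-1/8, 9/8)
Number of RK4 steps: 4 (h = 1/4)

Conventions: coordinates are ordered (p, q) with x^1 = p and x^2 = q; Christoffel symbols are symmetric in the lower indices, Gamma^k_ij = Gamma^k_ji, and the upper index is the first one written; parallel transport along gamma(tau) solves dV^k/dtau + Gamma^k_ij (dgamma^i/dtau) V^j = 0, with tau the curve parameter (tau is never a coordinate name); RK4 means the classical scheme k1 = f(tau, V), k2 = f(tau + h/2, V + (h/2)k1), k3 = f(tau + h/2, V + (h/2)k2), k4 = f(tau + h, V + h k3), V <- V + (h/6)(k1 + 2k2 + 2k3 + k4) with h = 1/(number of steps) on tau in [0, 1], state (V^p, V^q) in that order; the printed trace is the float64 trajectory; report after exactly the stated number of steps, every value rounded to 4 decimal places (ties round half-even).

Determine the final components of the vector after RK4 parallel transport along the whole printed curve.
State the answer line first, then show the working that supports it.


Answer: V^p = -0.1026, V^q = 0.7289

gamma'(tau) = (tau, 1/2 - tau); f(tau, V)^k = -Gamma^k_ij(gamma(tau)) gamma'^i(tau) V^j; h = 1/4; intermediate values shown to 6 dp
curve data and Christoffel symbols at the stage parameters:
  tau = 0.000000: gamma = (0.500000, 0.000000), gamma' = (0.000000, 0.500000); Gamma_ppp = 0.657718, Gamma_ppq = 0.000000, Gamma_pqq = -0.458054, Gamma_qpp = 0.000000, Gamma_qpq = 0.717949, Gamma_qqq = 0.000000
  tau = 0.125000: gamma = (0.507812, 0.054688), gamma' = (0.125000, 0.375000); Gamma_ppp = 0.661147, Gamma_ppq = 0.000000, Gamma_pqq = -0.463045, Gamma_qpp = 0.000000, Gamma_qpq = 0.725068, Gamma_qqq = 0.000000
  tau = 0.250000: gamma = (0.531250, 0.093750), gamma' = (0.250000, 0.250000); Gamma_ppp = 0.670406, Gamma_ppq = 0.000000, Gamma_pqq = -0.477692, Gamma_qpp = 0.000000, Gamma_qpq = 0.745570, Gamma_qqq = 0.000000
  tau = 0.375000: gamma = (0.570312, 0.117188), gamma' = (0.375000, 0.125000); Gamma_ppp = 0.682633, Gamma_ppq = 0.000000, Gamma_pqq = -0.501091, Gamma_qpp = 0.000000, Gamma_qpq = 0.776932, Gamma_qqq = 0.000000
  tau = 0.500000: gamma = (0.625000, 0.125000), gamma' = (0.500000, 0.000000); Gamma_ppp = 0.693805, Gamma_ppq = 0.000000, Gamma_pqq = -0.531969, Gamma_qpp = 0.000000, Gamma_qpq = 0.815138, Gamma_qqq = 0.000000
  tau = 0.625000: gamma = (0.695312, 0.117188), gamma' = (0.625000, -0.125000); Gamma_ppp = 0.699746, Gamma_ppq = 0.000000, Gamma_pqq = -0.569005, Gamma_qpp = 0.000000, Gamma_qpq = 0.855076, Gamma_qqq = 0.000000
  tau = 0.750000: gamma = (0.781250, 0.093750), gamma' = (0.750000, -0.250000); Gamma_ppp = 0.697199, Gamma_ppq = 0.000000, Gamma_pqq = -0.611167, Gamma_qpp = 0.000000, Gamma_qpq = 0.891223, Gamma_qqq = 0.000000
  tau = 0.875000: gamma = (0.882812, 0.054688), gamma' = (0.875000, -0.375000); Gamma_ppp = 0.684583, Gamma_ppq = 0.000000, Gamma_pqq = -0.657958, Gamma_qpp = 0.000000, Gamma_qpq = 0.918537, Gamma_qqq = 0.000000
  tau = 1.000000: gamma = (1.000000, 0.000000), gamma' = (1.000000, -0.500000); Gamma_ppp = 0.662162, Gamma_ppq = 0.000000, Gamma_pqq = -0.709459, Gamma_qpp = 0.000000, Gamma_qpq = 0.933333, Gamma_qqq = 0.000000
step 0: V^p = -0.1250, V^q = 1.1250
step 1: k1 = (0.257655, 0.044872), k2 = (0.203990, -0.077241), k3 = (0.201894, -0.074033), k4 = (0.144631, -0.192351); V <- V + (h/6)(k1 + 2k2 + 2k3 + k4): V^p = -0.0744, V^q = 1.1062
step 2: k1 = (0.144584, -0.192326), k2 = (0.082208, -0.309829), k3 = (0.083284, -0.304793), k4 = (0.018592, -0.419817); V <- V + (h/6)(k1 + 2k2 + 2k3 + k4): V^p = -0.0538, V^q = 1.0295
step 3: k1 = (0.018672, -0.419602), k2 = (-0.046976, -0.527674), k3 = (-0.042426, -0.521332), k4 = (-0.103698, -0.615391); V <- V + (h/6)(k1 + 2k2 + 2k3 + k4): V^p = -0.0648, V^q = 0.8990
step 4: k1 = (-0.103464, -0.615337), k2 = (-0.156258, -0.687491), k3 = (-0.150080, -0.682515), k4 = (-0.190605, -0.727554); V <- V + (h/6)(k1 + 2k2 + 2k3 + k4): V^p = -0.1026, V^q = 0.7289


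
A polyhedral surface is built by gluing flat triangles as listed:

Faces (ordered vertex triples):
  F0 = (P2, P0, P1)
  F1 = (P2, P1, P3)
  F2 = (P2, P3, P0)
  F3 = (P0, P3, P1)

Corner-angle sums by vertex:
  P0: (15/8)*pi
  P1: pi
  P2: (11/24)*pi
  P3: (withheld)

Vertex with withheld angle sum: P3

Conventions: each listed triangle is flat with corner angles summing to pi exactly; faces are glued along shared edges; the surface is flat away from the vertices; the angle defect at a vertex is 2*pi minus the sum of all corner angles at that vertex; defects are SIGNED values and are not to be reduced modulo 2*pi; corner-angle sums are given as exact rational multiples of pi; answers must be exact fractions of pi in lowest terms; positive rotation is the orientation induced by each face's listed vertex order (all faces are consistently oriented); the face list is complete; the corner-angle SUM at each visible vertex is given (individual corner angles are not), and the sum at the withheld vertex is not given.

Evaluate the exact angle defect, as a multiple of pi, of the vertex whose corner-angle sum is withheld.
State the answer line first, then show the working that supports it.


Answer: defect(P3) = (4/3)*pi

V = 4, E = 6, F = 4; chi = V - E + F = 2
Gauss-Bonnet: total defect = 2*pi*chi = 4*pi; visible defects sum to (8/3)*pi


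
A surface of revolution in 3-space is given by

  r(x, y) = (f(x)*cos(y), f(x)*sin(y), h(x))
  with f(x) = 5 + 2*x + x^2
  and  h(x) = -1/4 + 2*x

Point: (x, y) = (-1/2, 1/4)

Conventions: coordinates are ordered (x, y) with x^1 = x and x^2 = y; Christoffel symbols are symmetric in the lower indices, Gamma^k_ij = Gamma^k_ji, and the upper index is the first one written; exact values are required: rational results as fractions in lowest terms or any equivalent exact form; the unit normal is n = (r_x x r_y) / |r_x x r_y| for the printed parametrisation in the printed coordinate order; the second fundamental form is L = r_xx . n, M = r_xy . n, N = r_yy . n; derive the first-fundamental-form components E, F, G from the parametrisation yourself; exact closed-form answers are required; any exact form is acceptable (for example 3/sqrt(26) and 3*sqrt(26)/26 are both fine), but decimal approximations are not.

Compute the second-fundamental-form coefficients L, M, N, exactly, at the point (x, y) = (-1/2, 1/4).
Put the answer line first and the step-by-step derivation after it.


Answer: L = -4*sqrt(5)/5, M = 0, N = 17*sqrt(5)/10

f = 17/4, f' = 1, f'' = 2, h' = 2, h'' = 0
E = 5, F = 0, G = 289/16; answer radicand W^2 = 5
unnormalised second-form numerators: l = -4, m = 0, n = 17/2; L = l/sqrt(5), and similarly M = m/sqrt(W^2), N = n/sqrt(W^2)


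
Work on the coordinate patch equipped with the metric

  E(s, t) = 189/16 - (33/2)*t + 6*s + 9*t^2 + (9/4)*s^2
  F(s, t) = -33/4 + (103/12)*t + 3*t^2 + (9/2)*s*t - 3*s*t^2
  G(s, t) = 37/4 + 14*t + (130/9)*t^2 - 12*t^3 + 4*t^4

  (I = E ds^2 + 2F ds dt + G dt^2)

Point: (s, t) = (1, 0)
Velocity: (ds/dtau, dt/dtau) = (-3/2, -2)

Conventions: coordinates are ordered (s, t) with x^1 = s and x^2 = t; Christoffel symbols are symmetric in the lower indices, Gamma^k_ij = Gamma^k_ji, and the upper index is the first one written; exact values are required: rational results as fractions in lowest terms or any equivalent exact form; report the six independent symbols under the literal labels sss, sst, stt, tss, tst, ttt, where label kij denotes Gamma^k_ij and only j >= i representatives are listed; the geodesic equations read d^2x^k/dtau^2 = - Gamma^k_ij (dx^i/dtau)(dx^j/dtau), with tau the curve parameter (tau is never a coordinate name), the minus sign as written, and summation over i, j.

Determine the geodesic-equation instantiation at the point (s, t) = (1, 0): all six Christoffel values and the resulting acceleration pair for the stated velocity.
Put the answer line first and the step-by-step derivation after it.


Answer: Gamma_sss = 2488/2507, Gamma_sst = -1628/2507, Gamma_stt = 34324/22563, Gamma_tss = 4455/2507, Gamma_tst = -1452/2507, Gamma_ttt = 15896/7521; accelerations (d^2s/dtau^2, d^2t/dtau^2) = (-99766/22563, -270077/30084)

E = 321/16, F = -33/4, G = 37/4 at the point
E_s = 21/2, E_t = -33/2, F_s = 0, F_t = 157/12, G_s = 0, G_t = 14
EG - F^2 = 7521/64;  g^inv = (64/7521) * [[37/4, 33/4], [33/4, 321/16]]
first-kind symbols [ij,l] = (1/2)(d_i g_jl + d_j g_il - d_l g_ij): [ss,s] = E_s/2 = 21/4, [ss,t] = F_s - E_t/2 = 33/4, [st,s] = E_t/2 = -33/4, [st,t] = G_s/2 = 0, [tt,s] = F_t - G_s/2 = 157/12, [tt,t] = G_t/2 = 7
Gamma^s_ij = (G*[ij,s] - F*[ij,t])/(EG - F^2), Gamma^t_ij = (E*[ij,t] - F*[ij,s])/(EG - F^2)
Gamma_sss = 2488/2507, Gamma_sst = -1628/2507, Gamma_stt = 34324/22563, Gamma_tss = 4455/2507, Gamma_tst = -1452/2507, Gamma_ttt = 15896/7521
d^2s/dtau^2 = -(Gamma_sss*(-3/2)^2 + 2*Gamma_sst*(-3/2)*(-2) + Gamma_stt*(-2)^2) = -99766/22563
d^2t/dtau^2 = -(Gamma_tss*(-3/2)^2 + 2*Gamma_tst*(-3/2)*(-2) + Gamma_ttt*(-2)^2) = -270077/30084


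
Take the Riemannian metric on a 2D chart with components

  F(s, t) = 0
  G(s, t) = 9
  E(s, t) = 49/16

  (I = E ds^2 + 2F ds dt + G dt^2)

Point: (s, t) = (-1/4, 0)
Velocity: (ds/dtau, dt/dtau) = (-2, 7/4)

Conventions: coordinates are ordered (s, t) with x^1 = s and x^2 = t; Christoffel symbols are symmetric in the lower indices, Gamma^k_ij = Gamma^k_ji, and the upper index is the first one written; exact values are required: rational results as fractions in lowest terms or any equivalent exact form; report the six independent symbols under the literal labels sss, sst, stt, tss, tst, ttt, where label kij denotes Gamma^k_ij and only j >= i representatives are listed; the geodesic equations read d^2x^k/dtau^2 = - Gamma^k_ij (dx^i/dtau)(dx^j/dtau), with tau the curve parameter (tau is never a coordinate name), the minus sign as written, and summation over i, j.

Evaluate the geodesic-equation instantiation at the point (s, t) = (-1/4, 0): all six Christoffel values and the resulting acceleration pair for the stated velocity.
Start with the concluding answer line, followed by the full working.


Answer: Gamma_sss = 0, Gamma_sst = 0, Gamma_stt = 0, Gamma_tss = 0, Gamma_tst = 0, Gamma_ttt = 0; accelerations (d^2s/dtau^2, d^2t/dtau^2) = (0, 0)

E = 49/16, F = 0, G = 9 at the point
E_s = 0, E_t = 0, F_s = 0, F_t = 0, G_s = 0, G_t = 0
EG - F^2 = 441/16;  g^inv = (16/441) * [[9, 0], [0, 49/16]]
first-kind symbols [ij,l] = (1/2)(d_i g_jl + d_j g_il - d_l g_ij): [ss,s] = E_s/2 = 0, [ss,t] = F_s - E_t/2 = 0, [st,s] = E_t/2 = 0, [st,t] = G_s/2 = 0, [tt,s] = F_t - G_s/2 = 0, [tt,t] = G_t/2 = 0
Gamma^s_ij = (G*[ij,s] - F*[ij,t])/(EG - F^2), Gamma^t_ij = (E*[ij,t] - F*[ij,s])/(EG - F^2)
Gamma_sss = 0, Gamma_sst = 0, Gamma_stt = 0, Gamma_tss = 0, Gamma_tst = 0, Gamma_ttt = 0
d^2s/dtau^2 = -(Gamma_sss*(-2)^2 + 2*Gamma_sst*(-2)*(7/4) + Gamma_stt*(7/4)^2) = 0
d^2t/dtau^2 = -(Gamma_tss*(-2)^2 + 2*Gamma_tst*(-2)*(7/4) + Gamma_ttt*(7/4)^2) = 0


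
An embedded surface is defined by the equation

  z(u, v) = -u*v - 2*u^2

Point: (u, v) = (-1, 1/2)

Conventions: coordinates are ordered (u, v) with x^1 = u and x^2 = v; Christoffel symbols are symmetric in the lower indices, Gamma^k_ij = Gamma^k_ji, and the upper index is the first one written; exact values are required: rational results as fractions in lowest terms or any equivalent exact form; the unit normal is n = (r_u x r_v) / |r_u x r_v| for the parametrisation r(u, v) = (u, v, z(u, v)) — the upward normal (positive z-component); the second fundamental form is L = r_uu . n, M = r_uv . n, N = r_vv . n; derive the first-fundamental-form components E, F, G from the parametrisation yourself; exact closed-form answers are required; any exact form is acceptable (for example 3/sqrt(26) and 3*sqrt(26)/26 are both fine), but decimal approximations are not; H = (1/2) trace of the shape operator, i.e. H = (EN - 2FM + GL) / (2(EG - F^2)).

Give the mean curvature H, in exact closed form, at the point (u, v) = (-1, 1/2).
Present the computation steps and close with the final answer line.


z_u = 7/2, z_v = 1, z_uu = -4, z_uv = -1, z_vv = 0
E = 53/4, F = 7/2, G = 2; answer radicand W^2 = 57/4
unnormalised second-form numerators: l = -4, m = -1, n = 0; L = l/sqrt(57/4), and similarly M = m/sqrt(W^2), N = n/sqrt(W^2)
H = (E*n - 2*F*m + G*l) / (2*(EG - F^2)*sqrt(W^2)); E*n - 2*F*m + G*l = -1, EG - F^2 = 57/4, so H = (-2/57)/sqrt(57/4)

Answer: H = -4*sqrt(57)/3249


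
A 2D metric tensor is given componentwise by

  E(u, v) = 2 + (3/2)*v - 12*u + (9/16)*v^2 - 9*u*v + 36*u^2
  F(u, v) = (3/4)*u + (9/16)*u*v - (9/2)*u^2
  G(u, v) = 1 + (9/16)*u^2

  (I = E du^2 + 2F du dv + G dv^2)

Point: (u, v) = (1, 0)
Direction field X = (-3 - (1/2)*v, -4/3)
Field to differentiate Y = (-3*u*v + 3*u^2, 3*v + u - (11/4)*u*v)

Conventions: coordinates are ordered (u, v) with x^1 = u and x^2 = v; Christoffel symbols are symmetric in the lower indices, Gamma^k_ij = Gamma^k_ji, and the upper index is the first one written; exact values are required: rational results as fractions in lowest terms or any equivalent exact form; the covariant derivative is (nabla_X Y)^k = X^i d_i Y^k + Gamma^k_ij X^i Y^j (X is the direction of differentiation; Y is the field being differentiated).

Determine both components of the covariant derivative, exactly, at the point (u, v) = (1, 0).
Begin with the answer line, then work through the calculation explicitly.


Answer: (nabla_X Y)^u = -394/17, (nabla_X Y)^v = -499/255

E = 26, F = -15/4, G = 25/16 at the point
E_u = 60, E_v = -15/2, F_u = -33/4, F_v = 9/16, G_u = 9/8, G_v = 0
EG - F^2 = 425/16;  g^inv = (16/425) * [[25/16, 15/4], [15/4, 26]]
first-kind symbols [ij,l] = (1/2)(d_i g_jl + d_j g_il - d_l g_ij): [uu,u] = E_u/2 = 30, [uu,v] = F_u - E_v/2 = -9/2, [uv,u] = E_v/2 = -15/4, [uv,v] = G_u/2 = 9/16, [vv,u] = F_v - G_u/2 = 0, [vv,v] = G_v/2 = 0
Gamma^u_ij = (G*[ij,u] - F*[ij,v])/(EG - F^2), Gamma^v_ij = (E*[ij,v] - F*[ij,u])/(EG - F^2)
Gamma_uuu = 96/85, Gamma_uuv = -12/85, Gamma_uvv = 0, Gamma_vuu = -72/425, Gamma_vuv = 9/425, Gamma_vvv = 0
X = (-3, -4/3), Y = (3, 1) at the point


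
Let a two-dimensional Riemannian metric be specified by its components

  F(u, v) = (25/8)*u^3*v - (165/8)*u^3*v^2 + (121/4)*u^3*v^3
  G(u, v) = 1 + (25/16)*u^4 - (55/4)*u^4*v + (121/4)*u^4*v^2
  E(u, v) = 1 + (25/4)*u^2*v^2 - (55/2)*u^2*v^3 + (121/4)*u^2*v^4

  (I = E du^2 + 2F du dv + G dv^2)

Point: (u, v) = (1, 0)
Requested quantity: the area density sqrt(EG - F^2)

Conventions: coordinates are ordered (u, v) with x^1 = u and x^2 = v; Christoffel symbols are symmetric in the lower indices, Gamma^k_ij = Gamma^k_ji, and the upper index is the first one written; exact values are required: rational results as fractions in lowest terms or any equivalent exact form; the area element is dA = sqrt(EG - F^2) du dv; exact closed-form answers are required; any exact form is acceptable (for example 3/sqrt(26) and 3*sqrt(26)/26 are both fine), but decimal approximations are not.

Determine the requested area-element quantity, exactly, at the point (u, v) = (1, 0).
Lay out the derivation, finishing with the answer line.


E = 1, F = 0, G = 41/16; EG - F^2 = 41/16

Answer: sqrt(EG - F^2) = sqrt(41)/4


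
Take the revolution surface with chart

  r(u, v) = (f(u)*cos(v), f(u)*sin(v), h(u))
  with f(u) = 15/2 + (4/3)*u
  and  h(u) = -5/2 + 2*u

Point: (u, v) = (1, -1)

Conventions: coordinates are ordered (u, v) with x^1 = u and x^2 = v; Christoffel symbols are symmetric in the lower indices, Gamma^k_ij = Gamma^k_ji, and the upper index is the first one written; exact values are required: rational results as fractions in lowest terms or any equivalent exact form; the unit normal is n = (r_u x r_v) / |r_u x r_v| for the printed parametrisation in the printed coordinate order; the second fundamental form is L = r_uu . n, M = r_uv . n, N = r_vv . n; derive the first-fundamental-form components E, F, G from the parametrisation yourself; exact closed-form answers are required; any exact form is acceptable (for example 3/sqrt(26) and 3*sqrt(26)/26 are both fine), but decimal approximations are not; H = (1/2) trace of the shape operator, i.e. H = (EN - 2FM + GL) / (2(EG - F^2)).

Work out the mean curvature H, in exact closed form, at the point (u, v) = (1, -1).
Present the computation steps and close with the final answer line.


f = 53/6, f' = 4/3, f'' = 0, h' = 2, h'' = 0
E = 52/9, F = 0, G = 2809/36; answer radicand W^2 = 52/9
unnormalised second-form numerators: l = 0, m = 0, n = 53/3; L = l/sqrt(52/9), and similarly M = m/sqrt(W^2), N = n/sqrt(W^2)
H = (E*n - 2*F*m + G*l) / (2*(EG - F^2)*sqrt(W^2)); E*n - 2*F*m + G*l = 2756/27, EG - F^2 = 36517/81, so H = (6/53)/sqrt(52/9)

Answer: H = 9*sqrt(13)/689


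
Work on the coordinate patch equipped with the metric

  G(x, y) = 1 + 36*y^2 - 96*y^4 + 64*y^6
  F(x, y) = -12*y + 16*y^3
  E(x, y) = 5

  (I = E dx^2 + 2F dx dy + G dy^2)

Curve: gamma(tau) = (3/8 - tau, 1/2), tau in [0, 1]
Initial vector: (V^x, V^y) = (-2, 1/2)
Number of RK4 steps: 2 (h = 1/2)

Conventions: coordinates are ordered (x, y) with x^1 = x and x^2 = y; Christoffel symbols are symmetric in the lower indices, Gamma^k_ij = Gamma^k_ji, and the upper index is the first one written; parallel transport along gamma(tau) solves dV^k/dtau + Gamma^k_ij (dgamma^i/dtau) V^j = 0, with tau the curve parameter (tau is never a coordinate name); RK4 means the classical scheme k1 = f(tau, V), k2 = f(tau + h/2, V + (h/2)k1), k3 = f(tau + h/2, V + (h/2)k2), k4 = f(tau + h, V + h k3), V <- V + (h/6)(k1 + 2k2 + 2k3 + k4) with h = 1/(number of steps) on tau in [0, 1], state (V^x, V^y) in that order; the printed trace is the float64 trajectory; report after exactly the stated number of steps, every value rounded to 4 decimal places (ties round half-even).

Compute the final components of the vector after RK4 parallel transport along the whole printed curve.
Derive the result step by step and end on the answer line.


gamma'(tau) = (-1, 0); f(tau, V)^k = -Gamma^k_ij(gamma(tau)) gamma'^i(tau) V^j; h = 1/2; intermediate values shown to 6 dp
curve data and Christoffel symbols at the stage parameters:
  tau = 0.000000: gamma = (0.375000, 0.500000), gamma' = (-1.000000, 0.000000); Gamma_xxx = 0.000000, Gamma_xxy = 0.000000, Gamma_xyy = 0.000000, Gamma_yxx = 0.000000, Gamma_yxy = 0.000000, Gamma_yyy = 0.000000
  tau = 0.250000: gamma = (0.125000, 0.500000), gamma' = (-1.000000, 0.000000); Gamma_xxx = 0.000000, Gamma_xxy = 0.000000, Gamma_xyy = 0.000000, Gamma_yxx = 0.000000, Gamma_yxy = 0.000000, Gamma_yyy = 0.000000
  tau = 0.500000: gamma = (-0.125000, 0.500000), gamma' = (-1.000000, 0.000000); Gamma_xxx = 0.000000, Gamma_xxy = 0.000000, Gamma_xyy = 0.000000, Gamma_yxx = 0.000000, Gamma_yxy = 0.000000, Gamma_yyy = 0.000000
  tau = 0.750000: gamma = (-0.375000, 0.500000), gamma' = (-1.000000, 0.000000); Gamma_xxx = 0.000000, Gamma_xxy = 0.000000, Gamma_xyy = 0.000000, Gamma_yxx = 0.000000, Gamma_yxy = 0.000000, Gamma_yyy = 0.000000
  tau = 1.000000: gamma = (-0.625000, 0.500000), gamma' = (-1.000000, 0.000000); Gamma_xxx = 0.000000, Gamma_xxy = 0.000000, Gamma_xyy = 0.000000, Gamma_yxx = 0.000000, Gamma_yxy = 0.000000, Gamma_yyy = 0.000000
step 0: V^x = -2.0000, V^y = 0.5000
step 1: k1 = (0.000000, 0.000000), k2 = (0.000000, 0.000000), k3 = (0.000000, 0.000000), k4 = (0.000000, 0.000000); V <- V + (h/6)(k1 + 2k2 + 2k3 + k4): V^x = -2.0000, V^y = 0.5000
step 2: k1 = (0.000000, 0.000000), k2 = (0.000000, 0.000000), k3 = (0.000000, 0.000000), k4 = (0.000000, 0.000000); V <- V + (h/6)(k1 + 2k2 + 2k3 + k4): V^x = -2.0000, V^y = 0.5000

Answer: V^x = -2.0000, V^y = 0.5000
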